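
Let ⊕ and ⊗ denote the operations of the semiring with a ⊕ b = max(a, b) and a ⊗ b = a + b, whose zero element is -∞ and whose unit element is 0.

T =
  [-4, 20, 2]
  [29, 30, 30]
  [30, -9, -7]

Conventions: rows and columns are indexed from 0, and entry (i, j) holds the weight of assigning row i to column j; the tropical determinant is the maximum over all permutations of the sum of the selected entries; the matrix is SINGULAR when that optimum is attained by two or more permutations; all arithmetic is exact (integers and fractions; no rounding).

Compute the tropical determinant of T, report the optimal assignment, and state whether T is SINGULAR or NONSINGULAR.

σ = (0, 1, 2): (-4) + 30 + (-7) = 19
σ = (0, 2, 1): (-4) + 30 + (-9) = 17
σ = (1, 0, 2): 20 + 29 + (-7) = 42
σ = (1, 2, 0): 20 + 30 + 30 = 80
σ = (2, 0, 1): 2 + 29 + (-9) = 22
σ = (2, 1, 0): 2 + 30 + 30 = 62
Optimal value attained by: σ = (1, 2, 0).
Answer: det⊕(T) = 80; verdict: NONSINGULAR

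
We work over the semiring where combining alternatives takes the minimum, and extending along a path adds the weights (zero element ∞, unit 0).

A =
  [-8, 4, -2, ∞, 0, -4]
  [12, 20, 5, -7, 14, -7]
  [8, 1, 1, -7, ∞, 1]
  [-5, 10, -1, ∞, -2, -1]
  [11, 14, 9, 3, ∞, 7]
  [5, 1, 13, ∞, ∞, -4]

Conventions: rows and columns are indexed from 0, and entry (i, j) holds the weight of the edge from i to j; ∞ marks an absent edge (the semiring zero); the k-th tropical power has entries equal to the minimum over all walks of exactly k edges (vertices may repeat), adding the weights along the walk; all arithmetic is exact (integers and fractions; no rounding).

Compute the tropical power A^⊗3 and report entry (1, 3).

A^⊗2:
  [-16, -4, -10, -9, -8, -12]
  [-12, -6, -8, -2, -9, -11]
  [-12, 2, -8, -6, -9, -8]
  [-13, -1, -7, -8, -5, -9]
  [-2, 8, 2, 2, 1, 2]
  [-3, -3, 3, -6, 5, -8]
A^⊗3:
  [-24, -12, -18, -17, -16, -20]
  [-20, -10, -14, -15, -12, -16]
  [-20, -8, -14, -15, -12, -16]
  [-21, -9, -15, -14, -13, -17]
  [-10, 2, -4, -5, -2, -6]
  [-11, -7, -7, -10, -8, -12]
Key observation: the optimum is the walk 1->3->2->3, with weight (-7) + (-1) + (-7) = -15.
Optimal value attained by: walk 1->3->2->3.
Answer: (A^⊗3)[1][3] = -15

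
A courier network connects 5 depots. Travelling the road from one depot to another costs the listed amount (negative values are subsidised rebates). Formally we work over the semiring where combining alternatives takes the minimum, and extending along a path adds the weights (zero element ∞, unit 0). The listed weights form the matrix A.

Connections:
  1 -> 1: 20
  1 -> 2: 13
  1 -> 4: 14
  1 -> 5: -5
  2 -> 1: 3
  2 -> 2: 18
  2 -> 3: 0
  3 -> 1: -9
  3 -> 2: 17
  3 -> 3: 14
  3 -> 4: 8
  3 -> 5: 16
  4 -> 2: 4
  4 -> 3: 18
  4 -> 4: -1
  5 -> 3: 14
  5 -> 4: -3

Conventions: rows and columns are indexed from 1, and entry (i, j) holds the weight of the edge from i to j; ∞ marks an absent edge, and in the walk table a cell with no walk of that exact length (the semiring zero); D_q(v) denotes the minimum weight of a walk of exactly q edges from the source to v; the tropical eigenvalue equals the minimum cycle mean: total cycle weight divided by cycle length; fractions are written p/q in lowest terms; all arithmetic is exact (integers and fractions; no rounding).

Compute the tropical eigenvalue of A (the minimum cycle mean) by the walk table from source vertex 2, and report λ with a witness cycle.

q=0: [∞, 0, ∞, ∞, ∞]
q=1: [3, 18, 0, ∞, ∞]
q=2: [-9, 16, 14, 8, -2]
q=3: [5, 4, 12, -5, -14]
q=4: [3, -1, 0, -17, 0]
q=5: [-9, -13, -1, -18, -2]
Optimal cycle mean attained by: cycle 1->5->4->2->3->1, total (-5) + (-3) + 4 + 0 + (-9), length 5.
Answer: λ = -13/5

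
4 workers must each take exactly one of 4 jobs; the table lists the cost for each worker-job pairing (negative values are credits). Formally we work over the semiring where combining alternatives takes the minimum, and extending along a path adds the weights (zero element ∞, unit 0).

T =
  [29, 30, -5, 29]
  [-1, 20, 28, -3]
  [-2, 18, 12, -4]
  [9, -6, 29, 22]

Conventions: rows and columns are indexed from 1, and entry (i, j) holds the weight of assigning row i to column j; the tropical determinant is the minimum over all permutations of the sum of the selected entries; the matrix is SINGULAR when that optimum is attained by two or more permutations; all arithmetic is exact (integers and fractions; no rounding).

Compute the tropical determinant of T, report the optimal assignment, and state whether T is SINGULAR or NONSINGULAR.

σ = (1, 2, 3, 4): 29 + 20 + 12 + 22 = 83
σ = (1, 2, 4, 3): 29 + 20 + (-4) + 29 = 74
σ = (1, 3, 2, 4): 29 + 28 + 18 + 22 = 97
σ = (1, 3, 4, 2): 29 + 28 + (-4) + (-6) = 47
σ = (1, 4, 2, 3): 29 + (-3) + 18 + 29 = 73
σ = (1, 4, 3, 2): 29 + (-3) + 12 + (-6) = 32
σ = (2, 1, 3, 4): 30 + (-1) + 12 + 22 = 63
σ = (2, 1, 4, 3): 30 + (-1) + (-4) + 29 = 54
σ = (2, 3, 1, 4): 30 + 28 + (-2) + 22 = 78
σ = (2, 3, 4, 1): 30 + 28 + (-4) + 9 = 63
σ = (2, 4, 1, 3): 30 + (-3) + (-2) + 29 = 54
σ = (2, 4, 3, 1): 30 + (-3) + 12 + 9 = 48
σ = (3, 1, 2, 4): (-5) + (-1) + 18 + 22 = 34
σ = (3, 1, 4, 2): (-5) + (-1) + (-4) + (-6) = -16
σ = (3, 2, 1, 4): (-5) + 20 + (-2) + 22 = 35
σ = (3, 2, 4, 1): (-5) + 20 + (-4) + 9 = 20
σ = (3, 4, 1, 2): (-5) + (-3) + (-2) + (-6) = -16
σ = (3, 4, 2, 1): (-5) + (-3) + 18 + 9 = 19
σ = (4, 1, 2, 3): 29 + (-1) + 18 + 29 = 75
σ = (4, 1, 3, 2): 29 + (-1) + 12 + (-6) = 34
σ = (4, 2, 1, 3): 29 + 20 + (-2) + 29 = 76
σ = (4, 2, 3, 1): 29 + 20 + 12 + 9 = 70
σ = (4, 3, 1, 2): 29 + 28 + (-2) + (-6) = 49
σ = (4, 3, 2, 1): 29 + 28 + 18 + 9 = 84
Optimal value attained by: σ = (3, 1, 4, 2).
Answer: det⊕(T) = -16; verdict: SINGULAR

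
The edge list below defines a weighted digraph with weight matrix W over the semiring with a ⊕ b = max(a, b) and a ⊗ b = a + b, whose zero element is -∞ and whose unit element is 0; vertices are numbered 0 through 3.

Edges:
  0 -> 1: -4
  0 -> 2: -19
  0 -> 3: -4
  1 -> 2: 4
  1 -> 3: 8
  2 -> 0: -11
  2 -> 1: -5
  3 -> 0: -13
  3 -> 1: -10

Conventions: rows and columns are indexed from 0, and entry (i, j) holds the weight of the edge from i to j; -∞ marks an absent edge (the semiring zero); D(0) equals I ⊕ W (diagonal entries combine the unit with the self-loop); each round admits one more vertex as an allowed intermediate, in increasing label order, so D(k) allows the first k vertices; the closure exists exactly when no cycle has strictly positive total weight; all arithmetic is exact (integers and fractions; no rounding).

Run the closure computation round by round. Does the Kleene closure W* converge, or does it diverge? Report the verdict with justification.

D(0):
  [0, -4, -19, -4]
  [-∞, 0, 4, 8]
  [-11, -5, 0, -∞]
  [-13, -10, -∞, 0]
D(1):
  [0, -4, -19, -4]
  [-∞, 0, 4, 8]
  [-11, -5, 0, -15]
  [-13, -10, -32, 0]
D(2):
  [0, -4, 0, 4]
  [-∞, 0, 4, 8]
  [-11, -5, 0, 3]
  [-13, -10, -6, 0]
D(3):
  [0, -4, 0, 4]
  [-7, 0, 4, 8]
  [-11, -5, 0, 3]
  [-13, -10, -6, 0]
D(4):
  [0, -4, 0, 4]
  [-5, 0, 4, 8]
  [-10, -5, 0, 3]
  [-13, -10, -6, 0]
Key observation: every diagonal entry stays at the unit through all rounds, so no improving cycle exists.
Answer: CONVERGES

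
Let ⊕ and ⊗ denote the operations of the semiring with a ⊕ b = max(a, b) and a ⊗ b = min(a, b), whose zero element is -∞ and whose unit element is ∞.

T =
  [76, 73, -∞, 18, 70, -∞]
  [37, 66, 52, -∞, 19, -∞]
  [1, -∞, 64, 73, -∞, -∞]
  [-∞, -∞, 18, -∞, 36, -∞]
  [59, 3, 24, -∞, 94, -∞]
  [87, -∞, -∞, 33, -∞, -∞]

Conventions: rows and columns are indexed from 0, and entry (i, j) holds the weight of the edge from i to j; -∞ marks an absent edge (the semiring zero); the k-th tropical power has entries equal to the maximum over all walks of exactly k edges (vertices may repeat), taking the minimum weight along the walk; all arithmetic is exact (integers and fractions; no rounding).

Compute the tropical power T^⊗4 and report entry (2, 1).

T^⊗2:
  [76, 73, 52, 18, 70, -∞]
  [37, 66, 52, 52, 37, -∞]
  [1, 1, 64, 64, 36, -∞]
  [36, 3, 24, 18, 36, -∞]
  [59, 59, 24, 24, 94, -∞]
  [76, 73, 18, 18, 70, -∞]
T^⊗3:
  [76, 73, 52, 52, 70, -∞]
  [37, 66, 52, 52, 37, -∞]
  [36, 3, 64, 64, 36, -∞]
  [36, 36, 24, 24, 36, -∞]
  [59, 59, 52, 24, 94, -∞]
  [76, 73, 52, 18, 70, -∞]
T^⊗4:
  [76, 73, 52, 52, 70, -∞]
  [37, 66, 52, 52, 37, -∞]
  [36, 36, 64, 64, 36, -∞]
  [36, 36, 36, 24, 36, -∞]
  [59, 59, 52, 52, 94, -∞]
  [76, 73, 52, 52, 70, -∞]
Key observation: the optimum is the walk 2->3->4->0->1, with weight 73 min 36 min 59 min 73 = 36.
Optimal value attained by: walk 2->3->4->0->1.
Answer: (T^⊗4)[2][1] = 36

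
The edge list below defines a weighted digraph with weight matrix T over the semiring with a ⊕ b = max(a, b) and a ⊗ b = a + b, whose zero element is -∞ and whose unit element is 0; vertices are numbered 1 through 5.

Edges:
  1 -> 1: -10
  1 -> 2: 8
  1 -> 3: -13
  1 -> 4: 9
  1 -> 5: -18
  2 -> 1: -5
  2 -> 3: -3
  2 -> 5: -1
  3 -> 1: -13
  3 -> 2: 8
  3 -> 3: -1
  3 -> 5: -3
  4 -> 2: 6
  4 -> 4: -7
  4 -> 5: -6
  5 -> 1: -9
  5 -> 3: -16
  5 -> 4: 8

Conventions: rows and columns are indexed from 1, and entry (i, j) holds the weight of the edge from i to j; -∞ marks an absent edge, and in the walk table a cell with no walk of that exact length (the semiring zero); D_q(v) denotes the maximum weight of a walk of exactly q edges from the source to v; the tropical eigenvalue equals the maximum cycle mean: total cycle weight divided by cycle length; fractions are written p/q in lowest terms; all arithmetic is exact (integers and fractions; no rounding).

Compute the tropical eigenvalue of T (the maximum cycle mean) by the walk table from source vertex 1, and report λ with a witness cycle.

q=0: [0, -∞, -∞, -∞, -∞]
q=1: [-10, 8, -13, 9, -18]
q=2: [3, 15, 5, 2, 7]
q=3: [10, 13, 12, 15, 14]
q=4: [8, 21, 11, 22, 12]
q=5: [16, 28, 18, 20, 20]
Optimal cycle mean attained by: cycle 2->5->4->2, total (-1) + 8 + 6, length 3.
Answer: λ = 13/3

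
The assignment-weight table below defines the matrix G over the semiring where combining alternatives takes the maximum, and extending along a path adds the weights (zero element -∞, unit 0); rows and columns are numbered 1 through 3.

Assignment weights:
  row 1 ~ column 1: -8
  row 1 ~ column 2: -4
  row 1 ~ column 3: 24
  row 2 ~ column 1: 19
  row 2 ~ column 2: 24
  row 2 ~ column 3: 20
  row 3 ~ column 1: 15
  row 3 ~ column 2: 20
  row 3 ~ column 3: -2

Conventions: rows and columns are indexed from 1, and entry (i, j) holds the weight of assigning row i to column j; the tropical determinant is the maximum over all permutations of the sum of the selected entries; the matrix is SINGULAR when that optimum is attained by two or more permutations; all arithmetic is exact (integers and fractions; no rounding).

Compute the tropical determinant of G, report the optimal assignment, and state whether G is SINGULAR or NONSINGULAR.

σ = (1, 2, 3): (-8) + 24 + (-2) = 14
σ = (1, 3, 2): (-8) + 20 + 20 = 32
σ = (2, 1, 3): (-4) + 19 + (-2) = 13
σ = (2, 3, 1): (-4) + 20 + 15 = 31
σ = (3, 1, 2): 24 + 19 + 20 = 63
σ = (3, 2, 1): 24 + 24 + 15 = 63
Optimal value attained by: σ = (3, 1, 2).
Answer: det⊕(G) = 63; verdict: SINGULAR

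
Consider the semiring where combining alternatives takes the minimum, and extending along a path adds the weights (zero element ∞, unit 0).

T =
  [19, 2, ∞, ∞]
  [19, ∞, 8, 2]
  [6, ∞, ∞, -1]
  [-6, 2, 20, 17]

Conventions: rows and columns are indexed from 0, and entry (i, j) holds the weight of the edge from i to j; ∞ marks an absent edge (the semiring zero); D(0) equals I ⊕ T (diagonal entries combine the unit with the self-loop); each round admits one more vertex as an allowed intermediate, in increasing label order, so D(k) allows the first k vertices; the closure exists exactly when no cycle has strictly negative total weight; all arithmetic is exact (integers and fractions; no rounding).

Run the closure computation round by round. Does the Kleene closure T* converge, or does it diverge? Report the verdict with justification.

D(0):
  [0, 2, ∞, ∞]
  [19, 0, 8, 2]
  [6, ∞, 0, -1]
  [-6, 2, 20, 0]
D(1):
  [0, 2, ∞, ∞]
  [19, 0, 8, 2]
  [6, 8, 0, -1]
  [-6, -4, 20, 0]
Detection: at round 2, diagonal entry (3, 3) turns strictly negative.
Key observation: the cycle 3->0->1->3 has total weight (-6) + 2 + 2, which is strictly negative.
Answer: DIVERGES — negative cycle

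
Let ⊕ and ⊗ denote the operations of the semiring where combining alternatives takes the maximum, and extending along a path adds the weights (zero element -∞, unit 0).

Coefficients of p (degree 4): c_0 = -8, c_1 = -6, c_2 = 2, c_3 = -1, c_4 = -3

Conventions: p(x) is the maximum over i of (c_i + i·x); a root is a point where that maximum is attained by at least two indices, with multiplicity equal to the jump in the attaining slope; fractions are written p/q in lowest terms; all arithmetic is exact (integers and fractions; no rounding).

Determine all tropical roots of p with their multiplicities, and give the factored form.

hull edge (i=0, c=-8) to (i=2, c=2): slope 5, span 2
hull edge (i=2, c=2) to (i=4, c=-3): slope -5/2, span 2
Factored form: p(x) = -3 ⊗ (x ⊕ (-5)) ⊗ (x ⊕ (-5)) ⊗ (x ⊕ 5/2) ⊗ (x ⊕ 5/2)
Answer: roots = -5 (mult 2), 5/2 (mult 2)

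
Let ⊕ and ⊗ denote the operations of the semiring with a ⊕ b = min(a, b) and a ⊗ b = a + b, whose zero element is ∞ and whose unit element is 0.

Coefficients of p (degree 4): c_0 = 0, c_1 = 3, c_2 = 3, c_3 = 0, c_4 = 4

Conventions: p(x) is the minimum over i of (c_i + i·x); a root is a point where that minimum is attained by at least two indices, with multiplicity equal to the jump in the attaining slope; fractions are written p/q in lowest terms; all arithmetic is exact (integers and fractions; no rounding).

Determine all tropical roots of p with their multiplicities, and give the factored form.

hull edge (i=0, c=0) to (i=3, c=0): slope 0, span 3
hull edge (i=3, c=0) to (i=4, c=4): slope 4, span 1
Factored form: p(x) = 4 ⊗ (x ⊕ (-4)) ⊗ (x ⊕ 0) ⊗ (x ⊕ 0) ⊗ (x ⊕ 0)
Answer: roots = -4 (mult 1), 0 (mult 3)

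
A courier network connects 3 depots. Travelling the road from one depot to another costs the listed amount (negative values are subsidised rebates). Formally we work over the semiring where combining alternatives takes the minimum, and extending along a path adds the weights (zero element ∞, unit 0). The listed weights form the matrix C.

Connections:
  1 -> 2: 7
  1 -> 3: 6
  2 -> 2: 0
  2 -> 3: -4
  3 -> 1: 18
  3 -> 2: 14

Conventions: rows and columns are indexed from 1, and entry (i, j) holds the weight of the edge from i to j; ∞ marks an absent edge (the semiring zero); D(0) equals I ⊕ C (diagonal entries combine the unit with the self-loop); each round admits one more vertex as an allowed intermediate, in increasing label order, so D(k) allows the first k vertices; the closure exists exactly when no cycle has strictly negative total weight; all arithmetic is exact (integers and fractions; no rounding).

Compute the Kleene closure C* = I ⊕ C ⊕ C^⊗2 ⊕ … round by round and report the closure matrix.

D(0):
  [0, 7, 6]
  [∞, 0, -4]
  [18, 14, 0]
D(1):
  [0, 7, 6]
  [∞, 0, -4]
  [18, 14, 0]
D(2):
  [0, 7, 3]
  [∞, 0, -4]
  [18, 14, 0]
D(3):
  [0, 7, 3]
  [14, 0, -4]
  [18, 14, 0]
Answer: C* = [[0, 7, 3], [14, 0, -4], [18, 14, 0]]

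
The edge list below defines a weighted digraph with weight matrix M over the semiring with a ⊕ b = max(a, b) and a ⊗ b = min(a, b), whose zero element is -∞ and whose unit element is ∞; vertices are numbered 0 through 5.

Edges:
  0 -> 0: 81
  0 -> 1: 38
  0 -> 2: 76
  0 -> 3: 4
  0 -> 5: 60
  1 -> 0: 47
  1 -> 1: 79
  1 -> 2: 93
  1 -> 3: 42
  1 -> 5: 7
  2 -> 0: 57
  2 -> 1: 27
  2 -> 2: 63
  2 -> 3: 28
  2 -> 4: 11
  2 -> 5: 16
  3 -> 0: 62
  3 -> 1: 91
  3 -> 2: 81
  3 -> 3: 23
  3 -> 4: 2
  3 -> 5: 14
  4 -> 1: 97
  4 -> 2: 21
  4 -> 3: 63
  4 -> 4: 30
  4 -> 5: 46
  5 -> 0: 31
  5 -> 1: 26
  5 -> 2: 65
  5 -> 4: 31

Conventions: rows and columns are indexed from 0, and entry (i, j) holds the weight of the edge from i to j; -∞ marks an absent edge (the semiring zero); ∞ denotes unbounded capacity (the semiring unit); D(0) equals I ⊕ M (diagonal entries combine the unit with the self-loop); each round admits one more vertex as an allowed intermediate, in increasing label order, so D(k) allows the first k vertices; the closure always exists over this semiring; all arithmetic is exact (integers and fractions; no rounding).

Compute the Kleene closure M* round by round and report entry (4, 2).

D(0):
  [∞, 38, 76, 4, -∞, 60]
  [47, ∞, 93, 42, -∞, 7]
  [57, 27, ∞, 28, 11, 16]
  [62, 91, 81, ∞, 2, 14]
  [-∞, 97, 21, 63, ∞, 46]
  [31, 26, 65, -∞, 31, ∞]
D(1):
  [∞, 38, 76, 4, -∞, 60]
  [47, ∞, 93, 42, -∞, 47]
  [57, 38, ∞, 28, 11, 57]
  [62, 91, 81, ∞, 2, 60]
  [-∞, 97, 21, 63, ∞, 46]
  [31, 31, 65, 4, 31, ∞]
D(2):
  [∞, 38, 76, 38, -∞, 60]
  [47, ∞, 93, 42, -∞, 47]
  [57, 38, ∞, 38, 11, 57]
  [62, 91, 91, ∞, 2, 60]
  [47, 97, 93, 63, ∞, 47]
  [31, 31, 65, 31, 31, ∞]
D(3):
  [∞, 38, 76, 38, 11, 60]
  [57, ∞, 93, 42, 11, 57]
  [57, 38, ∞, 38, 11, 57]
  [62, 91, 91, ∞, 11, 60]
  [57, 97, 93, 63, ∞, 57]
  [57, 38, 65, 38, 31, ∞]
D(4):
  [∞, 38, 76, 38, 11, 60]
  [57, ∞, 93, 42, 11, 57]
  [57, 38, ∞, 38, 11, 57]
  [62, 91, 91, ∞, 11, 60]
  [62, 97, 93, 63, ∞, 60]
  [57, 38, 65, 38, 31, ∞]
D(5):
  [∞, 38, 76, 38, 11, 60]
  [57, ∞, 93, 42, 11, 57]
  [57, 38, ∞, 38, 11, 57]
  [62, 91, 91, ∞, 11, 60]
  [62, 97, 93, 63, ∞, 60]
  [57, 38, 65, 38, 31, ∞]
D(6):
  [∞, 38, 76, 38, 31, 60]
  [57, ∞, 93, 42, 31, 57]
  [57, 38, ∞, 38, 31, 57]
  [62, 91, 91, ∞, 31, 60]
  [62, 97, 93, 63, ∞, 60]
  [57, 38, 65, 38, 31, ∞]
Answer: M*[4][2] = 93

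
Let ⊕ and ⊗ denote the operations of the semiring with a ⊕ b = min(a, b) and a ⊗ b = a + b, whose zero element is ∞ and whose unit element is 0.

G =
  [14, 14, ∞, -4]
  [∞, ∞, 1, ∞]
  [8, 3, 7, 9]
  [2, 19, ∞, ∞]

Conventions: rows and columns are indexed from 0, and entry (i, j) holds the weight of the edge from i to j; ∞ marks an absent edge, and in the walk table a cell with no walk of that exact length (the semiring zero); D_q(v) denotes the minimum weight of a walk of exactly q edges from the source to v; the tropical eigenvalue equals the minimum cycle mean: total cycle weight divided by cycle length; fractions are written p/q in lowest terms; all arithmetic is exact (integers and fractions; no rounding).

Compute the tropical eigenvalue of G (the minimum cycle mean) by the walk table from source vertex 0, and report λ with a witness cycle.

q=0: [0, ∞, ∞, ∞]
q=1: [14, 14, ∞, -4]
q=2: [-2, 15, 15, 10]
q=3: [12, 12, 16, -6]
q=4: [-4, 13, 13, 8]
Optimal cycle mean attained by: cycle 0->3->0, total (-4) + 2, length 2.
Answer: λ = -1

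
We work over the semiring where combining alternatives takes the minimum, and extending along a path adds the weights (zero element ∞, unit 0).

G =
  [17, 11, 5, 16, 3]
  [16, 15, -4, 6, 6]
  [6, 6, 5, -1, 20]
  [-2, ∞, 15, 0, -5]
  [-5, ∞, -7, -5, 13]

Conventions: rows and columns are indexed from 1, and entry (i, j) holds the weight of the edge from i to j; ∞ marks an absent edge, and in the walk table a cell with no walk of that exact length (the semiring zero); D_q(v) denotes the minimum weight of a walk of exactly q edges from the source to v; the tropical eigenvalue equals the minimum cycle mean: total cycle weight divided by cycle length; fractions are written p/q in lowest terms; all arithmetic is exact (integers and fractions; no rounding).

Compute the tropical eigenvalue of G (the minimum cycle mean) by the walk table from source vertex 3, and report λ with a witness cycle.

q=0: [∞, ∞, 0, ∞, ∞]
q=1: [6, 6, 5, -1, 20]
q=2: [-3, 11, 2, -1, -6]
q=3: [-11, 8, -13, -11, -6]
q=4: [-13, -7, -13, -14, -16]
q=5: [-21, -7, -23, -21, -19]
Optimal cycle mean attained by: cycle 4->5->4, total (-5) + (-5), length 2.
Answer: λ = -5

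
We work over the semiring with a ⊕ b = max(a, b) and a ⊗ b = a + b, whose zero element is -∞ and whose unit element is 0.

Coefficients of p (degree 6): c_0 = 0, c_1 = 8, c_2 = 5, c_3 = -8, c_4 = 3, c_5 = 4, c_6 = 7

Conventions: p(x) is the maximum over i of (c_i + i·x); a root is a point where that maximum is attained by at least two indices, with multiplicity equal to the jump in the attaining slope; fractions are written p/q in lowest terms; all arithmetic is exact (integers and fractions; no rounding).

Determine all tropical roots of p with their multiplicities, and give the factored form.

hull edge (i=0, c=0) to (i=1, c=8): slope 8, span 1
hull edge (i=1, c=8) to (i=6, c=7): slope -1/5, span 5
Factored form: p(x) = 7 ⊗ (x ⊕ (-8)) ⊗ (x ⊕ 1/5) ⊗ (x ⊕ 1/5) ⊗ (x ⊕ 1/5) ⊗ (x ⊕ 1/5) ⊗ (x ⊕ 1/5)
Answer: roots = -8 (mult 1), 1/5 (mult 5)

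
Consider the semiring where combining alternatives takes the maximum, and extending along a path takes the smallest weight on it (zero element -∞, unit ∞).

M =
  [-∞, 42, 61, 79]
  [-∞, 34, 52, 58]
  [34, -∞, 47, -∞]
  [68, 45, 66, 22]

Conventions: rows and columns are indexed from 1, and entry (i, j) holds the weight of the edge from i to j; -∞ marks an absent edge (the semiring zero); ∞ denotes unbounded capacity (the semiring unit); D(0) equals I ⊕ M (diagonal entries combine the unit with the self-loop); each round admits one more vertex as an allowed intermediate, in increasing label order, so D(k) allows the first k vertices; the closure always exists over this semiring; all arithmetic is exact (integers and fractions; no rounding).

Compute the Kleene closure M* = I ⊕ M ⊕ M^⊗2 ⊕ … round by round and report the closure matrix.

D(0):
  [∞, 42, 61, 79]
  [-∞, ∞, 52, 58]
  [34, -∞, ∞, -∞]
  [68, 45, 66, ∞]
D(1):
  [∞, 42, 61, 79]
  [-∞, ∞, 52, 58]
  [34, 34, ∞, 34]
  [68, 45, 66, ∞]
D(2):
  [∞, 42, 61, 79]
  [-∞, ∞, 52, 58]
  [34, 34, ∞, 34]
  [68, 45, 66, ∞]
D(3):
  [∞, 42, 61, 79]
  [34, ∞, 52, 58]
  [34, 34, ∞, 34]
  [68, 45, 66, ∞]
D(4):
  [∞, 45, 66, 79]
  [58, ∞, 58, 58]
  [34, 34, ∞, 34]
  [68, 45, 66, ∞]
Answer: M* = [[∞, 45, 66, 79], [58, ∞, 58, 58], [34, 34, ∞, 34], [68, 45, 66, ∞]]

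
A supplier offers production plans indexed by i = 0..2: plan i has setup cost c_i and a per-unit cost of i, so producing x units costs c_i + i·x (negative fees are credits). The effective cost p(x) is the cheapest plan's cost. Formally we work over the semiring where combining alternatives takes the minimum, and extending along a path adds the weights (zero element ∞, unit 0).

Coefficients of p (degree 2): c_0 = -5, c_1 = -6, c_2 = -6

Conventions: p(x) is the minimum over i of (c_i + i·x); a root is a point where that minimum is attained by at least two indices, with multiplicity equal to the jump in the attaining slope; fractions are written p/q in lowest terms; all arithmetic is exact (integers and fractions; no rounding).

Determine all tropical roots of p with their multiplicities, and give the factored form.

hull edge (i=0, c=-5) to (i=1, c=-6): slope -1, span 1
hull edge (i=1, c=-6) to (i=2, c=-6): slope 0, span 1
Factored form: p(x) = -6 ⊗ (x ⊕ 0) ⊗ (x ⊕ 1)
Answer: roots = 0 (mult 1), 1 (mult 1)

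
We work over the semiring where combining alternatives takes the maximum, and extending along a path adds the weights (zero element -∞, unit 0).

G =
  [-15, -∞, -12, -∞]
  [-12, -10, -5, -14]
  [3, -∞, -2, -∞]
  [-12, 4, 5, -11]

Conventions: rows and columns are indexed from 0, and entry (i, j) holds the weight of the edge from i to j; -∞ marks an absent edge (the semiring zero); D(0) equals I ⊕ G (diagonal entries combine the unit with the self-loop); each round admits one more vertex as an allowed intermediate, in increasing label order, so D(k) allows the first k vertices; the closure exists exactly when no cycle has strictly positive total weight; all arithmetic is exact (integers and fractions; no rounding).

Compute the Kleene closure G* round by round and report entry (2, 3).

D(0):
  [0, -∞, -12, -∞]
  [-12, 0, -5, -14]
  [3, -∞, 0, -∞]
  [-12, 4, 5, 0]
D(1):
  [0, -∞, -12, -∞]
  [-12, 0, -5, -14]
  [3, -∞, 0, -∞]
  [-12, 4, 5, 0]
D(2):
  [0, -∞, -12, -∞]
  [-12, 0, -5, -14]
  [3, -∞, 0, -∞]
  [-8, 4, 5, 0]
D(3):
  [0, -∞, -12, -∞]
  [-2, 0, -5, -14]
  [3, -∞, 0, -∞]
  [8, 4, 5, 0]
D(4):
  [0, -∞, -12, -∞]
  [-2, 0, -5, -14]
  [3, -∞, 0, -∞]
  [8, 4, 5, 0]
Answer: G*[2][3] = -∞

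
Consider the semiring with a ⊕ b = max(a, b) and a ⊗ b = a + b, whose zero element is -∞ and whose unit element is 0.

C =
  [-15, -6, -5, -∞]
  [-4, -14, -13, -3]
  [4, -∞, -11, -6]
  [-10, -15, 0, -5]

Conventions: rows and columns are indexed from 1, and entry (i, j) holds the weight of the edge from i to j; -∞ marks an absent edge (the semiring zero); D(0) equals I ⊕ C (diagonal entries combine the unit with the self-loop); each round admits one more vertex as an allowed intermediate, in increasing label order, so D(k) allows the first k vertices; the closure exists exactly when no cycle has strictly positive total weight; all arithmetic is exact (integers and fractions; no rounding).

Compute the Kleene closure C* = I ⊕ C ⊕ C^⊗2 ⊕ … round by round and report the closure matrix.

D(0):
  [0, -6, -5, -∞]
  [-4, 0, -13, -3]
  [4, -∞, 0, -6]
  [-10, -15, 0, 0]
D(1):
  [0, -6, -5, -∞]
  [-4, 0, -9, -3]
  [4, -2, 0, -6]
  [-10, -15, 0, 0]
D(2):
  [0, -6, -5, -9]
  [-4, 0, -9, -3]
  [4, -2, 0, -5]
  [-10, -15, 0, 0]
D(3):
  [0, -6, -5, -9]
  [-4, 0, -9, -3]
  [4, -2, 0, -5]
  [4, -2, 0, 0]
D(4):
  [0, -6, -5, -9]
  [1, 0, -3, -3]
  [4, -2, 0, -5]
  [4, -2, 0, 0]
Answer: C* = [[0, -6, -5, -9], [1, 0, -3, -3], [4, -2, 0, -5], [4, -2, 0, 0]]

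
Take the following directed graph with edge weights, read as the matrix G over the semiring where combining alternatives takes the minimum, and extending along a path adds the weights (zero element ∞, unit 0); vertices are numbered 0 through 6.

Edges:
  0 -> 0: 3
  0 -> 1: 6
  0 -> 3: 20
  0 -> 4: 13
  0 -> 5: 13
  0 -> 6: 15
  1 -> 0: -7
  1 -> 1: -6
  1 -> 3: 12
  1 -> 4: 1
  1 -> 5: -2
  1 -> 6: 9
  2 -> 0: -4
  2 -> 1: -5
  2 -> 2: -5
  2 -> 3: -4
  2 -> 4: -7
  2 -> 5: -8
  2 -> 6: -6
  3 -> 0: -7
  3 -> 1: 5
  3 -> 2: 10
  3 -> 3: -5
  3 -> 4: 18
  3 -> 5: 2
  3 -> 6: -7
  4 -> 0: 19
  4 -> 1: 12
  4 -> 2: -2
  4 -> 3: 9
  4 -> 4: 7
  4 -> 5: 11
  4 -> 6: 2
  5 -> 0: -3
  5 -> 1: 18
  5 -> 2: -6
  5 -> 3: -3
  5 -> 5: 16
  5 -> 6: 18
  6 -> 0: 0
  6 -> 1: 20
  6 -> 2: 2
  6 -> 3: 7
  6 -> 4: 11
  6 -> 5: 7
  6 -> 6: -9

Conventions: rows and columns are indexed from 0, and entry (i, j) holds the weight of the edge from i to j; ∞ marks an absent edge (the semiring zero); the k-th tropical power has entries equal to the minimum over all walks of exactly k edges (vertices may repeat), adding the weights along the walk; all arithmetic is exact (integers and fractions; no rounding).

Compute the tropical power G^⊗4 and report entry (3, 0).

G^⊗2:
  [-1, 0, 7, 10, 7, 4, 6]
  [-13, -12, -8, -5, -5, -8, 0]
  [-12, -11, -14, -11, -12, -13, -15]
  [-12, -1, -5, -10, 3, -3, -16]
  [-6, -7, -7, -6, -9, -10, -8]
  [-10, -11, -11, -10, -13, -14, -12]
  [-9, -3, -7, -2, -5, -6, -18]
G^⊗3:
  [-7, -6, -2, 1, 0, -2, -3]
  [-19, -18, -14, -12, -15, -16, -14]
  [-18, -19, -19, -18, -21, -22, -24]
  [-17, -10, -14, -15, -12, -13, -25]
  [-14, -13, -16, -13, -14, -15, -17]
  [-18, -17, -20, -17, -18, -19, -21]
  [-18, -12, -16, -11, -14, -15, -27]
G^⊗4:
  [-13, -12, -8, -6, -9, -10, -12]
  [-25, -24, -22, -19, -21, -22, -23]
  [-26, -25, -28, -25, -26, -27, -33]
  [-25, -19, -23, -20, -21, -22, -34]
  [-20, -21, -21, -20, -23, -24, -26]
  [-24, -25, -25, -24, -27, -28, -30]
  [-27, -21, -25, -20, -23, -24, -36]
Key observation: the optimum is the walk 3->6->6->6->0, with weight (-7) + (-9) + (-9) + 0 = -25.
Optimal value attained by: walk 3->6->6->6->0.
Answer: (G^⊗4)[3][0] = -25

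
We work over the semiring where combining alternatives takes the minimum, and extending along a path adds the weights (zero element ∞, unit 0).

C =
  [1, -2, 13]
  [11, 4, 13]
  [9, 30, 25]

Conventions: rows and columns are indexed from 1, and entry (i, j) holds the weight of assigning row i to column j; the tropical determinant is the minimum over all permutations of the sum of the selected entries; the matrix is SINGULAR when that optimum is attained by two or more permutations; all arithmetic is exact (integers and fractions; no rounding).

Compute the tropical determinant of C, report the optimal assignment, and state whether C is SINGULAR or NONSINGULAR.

σ = (1, 2, 3): 1 + 4 + 25 = 30
σ = (1, 3, 2): 1 + 13 + 30 = 44
σ = (2, 1, 3): (-2) + 11 + 25 = 34
σ = (2, 3, 1): (-2) + 13 + 9 = 20
σ = (3, 1, 2): 13 + 11 + 30 = 54
σ = (3, 2, 1): 13 + 4 + 9 = 26
Optimal value attained by: σ = (2, 3, 1).
Answer: det⊕(C) = 20; verdict: NONSINGULAR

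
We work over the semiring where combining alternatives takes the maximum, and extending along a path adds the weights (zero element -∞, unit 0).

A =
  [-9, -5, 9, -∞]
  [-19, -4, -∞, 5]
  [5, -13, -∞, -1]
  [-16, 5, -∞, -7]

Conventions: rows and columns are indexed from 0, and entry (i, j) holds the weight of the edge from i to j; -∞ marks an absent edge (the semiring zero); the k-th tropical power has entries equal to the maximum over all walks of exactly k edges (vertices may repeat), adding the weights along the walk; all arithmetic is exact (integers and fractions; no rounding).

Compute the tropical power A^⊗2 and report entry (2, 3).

A^⊗2:
  [14, -4, 0, 8]
  [-11, 10, -10, 1]
  [-4, 4, 14, -8]
  [-14, 1, -7, 10]
Key observation: the optimum is the walk 2->1->3, with weight (-13) + 5 = -8.
Optimal value attained by: walk 2->1->3.
Answer: (A^⊗2)[2][3] = -8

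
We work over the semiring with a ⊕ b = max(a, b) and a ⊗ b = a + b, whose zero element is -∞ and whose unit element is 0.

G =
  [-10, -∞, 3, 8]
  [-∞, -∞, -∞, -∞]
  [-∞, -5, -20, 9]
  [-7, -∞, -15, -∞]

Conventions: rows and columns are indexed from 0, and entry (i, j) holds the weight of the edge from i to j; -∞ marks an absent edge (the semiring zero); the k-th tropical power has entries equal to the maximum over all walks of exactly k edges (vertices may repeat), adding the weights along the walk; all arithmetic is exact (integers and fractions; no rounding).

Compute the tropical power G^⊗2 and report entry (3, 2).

G^⊗2:
  [1, -2, -7, 12]
  [-∞, -∞, -∞, -∞]
  [2, -25, -6, -11]
  [-17, -20, -4, 1]
Key observation: the optimum is the walk 3->0->2, with weight (-7) + 3 = -4.
Optimal value attained by: walk 3->0->2.
Answer: (G^⊗2)[3][2] = -4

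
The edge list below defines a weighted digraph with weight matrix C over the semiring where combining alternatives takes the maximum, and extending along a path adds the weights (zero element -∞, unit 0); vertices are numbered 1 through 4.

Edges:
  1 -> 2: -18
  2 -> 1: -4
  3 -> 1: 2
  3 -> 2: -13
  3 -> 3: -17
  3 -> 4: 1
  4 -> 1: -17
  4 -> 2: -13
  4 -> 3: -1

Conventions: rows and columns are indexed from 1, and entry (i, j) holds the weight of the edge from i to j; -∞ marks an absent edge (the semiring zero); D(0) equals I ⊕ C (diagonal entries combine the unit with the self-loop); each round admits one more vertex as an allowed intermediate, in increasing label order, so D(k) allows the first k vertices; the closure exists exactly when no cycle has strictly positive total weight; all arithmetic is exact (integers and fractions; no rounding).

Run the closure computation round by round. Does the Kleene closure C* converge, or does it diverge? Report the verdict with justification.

D(0):
  [0, -18, -∞, -∞]
  [-4, 0, -∞, -∞]
  [2, -13, 0, 1]
  [-17, -13, -1, 0]
D(1):
  [0, -18, -∞, -∞]
  [-4, 0, -∞, -∞]
  [2, -13, 0, 1]
  [-17, -13, -1, 0]
D(2):
  [0, -18, -∞, -∞]
  [-4, 0, -∞, -∞]
  [2, -13, 0, 1]
  [-17, -13, -1, 0]
D(3):
  [0, -18, -∞, -∞]
  [-4, 0, -∞, -∞]
  [2, -13, 0, 1]
  [1, -13, -1, 0]
D(4):
  [0, -18, -∞, -∞]
  [-4, 0, -∞, -∞]
  [2, -12, 0, 1]
  [1, -13, -1, 0]
Key observation: every diagonal entry stays at the unit through all rounds, so no improving cycle exists.
Answer: CONVERGES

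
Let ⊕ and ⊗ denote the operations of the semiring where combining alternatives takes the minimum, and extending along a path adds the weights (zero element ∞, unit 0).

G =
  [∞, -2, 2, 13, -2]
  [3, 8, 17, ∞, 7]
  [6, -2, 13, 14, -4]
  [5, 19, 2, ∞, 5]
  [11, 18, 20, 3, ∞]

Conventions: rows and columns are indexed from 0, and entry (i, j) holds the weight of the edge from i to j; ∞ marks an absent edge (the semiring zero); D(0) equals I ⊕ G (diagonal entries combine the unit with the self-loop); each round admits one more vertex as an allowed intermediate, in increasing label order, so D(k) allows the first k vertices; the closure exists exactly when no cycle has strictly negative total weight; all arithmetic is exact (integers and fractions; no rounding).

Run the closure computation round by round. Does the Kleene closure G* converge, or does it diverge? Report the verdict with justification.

D(0):
  [0, -2, 2, 13, -2]
  [3, 0, 17, ∞, 7]
  [6, -2, 0, 14, -4]
  [5, 19, 2, 0, 5]
  [11, 18, 20, 3, 0]
D(1):
  [0, -2, 2, 13, -2]
  [3, 0, 5, 16, 1]
  [6, -2, 0, 14, -4]
  [5, 3, 2, 0, 3]
  [11, 9, 13, 3, 0]
D(2):
  [0, -2, 2, 13, -2]
  [3, 0, 5, 16, 1]
  [1, -2, 0, 14, -4]
  [5, 3, 2, 0, 3]
  [11, 9, 13, 3, 0]
D(3):
  [0, -2, 2, 13, -2]
  [3, 0, 5, 16, 1]
  [1, -2, 0, 14, -4]
  [3, 0, 2, 0, -2]
  [11, 9, 13, 3, 0]
D(4):
  [0, -2, 2, 13, -2]
  [3, 0, 5, 16, 1]
  [1, -2, 0, 14, -4]
  [3, 0, 2, 0, -2]
  [6, 3, 5, 3, 0]
D(5):
  [0, -2, 2, 1, -2]
  [3, 0, 5, 4, 1]
  [1, -2, 0, -1, -4]
  [3, 0, 2, 0, -2]
  [6, 3, 5, 3, 0]
Key observation: every diagonal entry stays at the unit through all rounds, so no improving cycle exists.
Answer: CONVERGES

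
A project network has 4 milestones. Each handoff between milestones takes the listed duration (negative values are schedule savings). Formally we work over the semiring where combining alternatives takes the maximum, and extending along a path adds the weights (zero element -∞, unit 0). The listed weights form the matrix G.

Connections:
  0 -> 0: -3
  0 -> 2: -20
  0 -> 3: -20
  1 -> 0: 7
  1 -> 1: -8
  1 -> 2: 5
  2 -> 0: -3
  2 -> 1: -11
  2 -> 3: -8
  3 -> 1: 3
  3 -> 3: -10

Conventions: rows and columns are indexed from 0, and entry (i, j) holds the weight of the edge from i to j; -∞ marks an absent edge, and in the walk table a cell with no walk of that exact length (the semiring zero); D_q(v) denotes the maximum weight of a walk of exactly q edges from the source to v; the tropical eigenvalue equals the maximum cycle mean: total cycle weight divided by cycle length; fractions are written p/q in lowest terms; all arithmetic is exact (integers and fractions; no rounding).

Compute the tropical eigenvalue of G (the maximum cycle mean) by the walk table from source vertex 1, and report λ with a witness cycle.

q=0: [-∞, 0, -∞, -∞]
q=1: [7, -8, 5, -∞]
q=2: [4, -6, -3, -3]
q=3: [1, 0, -1, -11]
q=4: [7, -8, 5, -9]
Optimal cycle mean attained by: cycle 1->2->3->1, total 5 + (-8) + 3, length 3.
Answer: λ = 0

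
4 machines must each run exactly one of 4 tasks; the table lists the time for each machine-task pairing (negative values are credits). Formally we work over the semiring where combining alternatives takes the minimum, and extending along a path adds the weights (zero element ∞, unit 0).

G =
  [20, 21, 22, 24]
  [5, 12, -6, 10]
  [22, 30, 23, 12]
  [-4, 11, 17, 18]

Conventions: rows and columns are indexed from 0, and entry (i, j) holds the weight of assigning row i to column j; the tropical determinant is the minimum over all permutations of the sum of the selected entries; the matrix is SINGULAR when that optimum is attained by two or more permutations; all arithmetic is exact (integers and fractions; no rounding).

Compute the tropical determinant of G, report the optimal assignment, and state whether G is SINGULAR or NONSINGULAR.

σ = (0, 1, 2, 3): 20 + 12 + 23 + 18 = 73
σ = (0, 1, 3, 2): 20 + 12 + 12 + 17 = 61
σ = (0, 2, 1, 3): 20 + (-6) + 30 + 18 = 62
σ = (0, 2, 3, 1): 20 + (-6) + 12 + 11 = 37
σ = (0, 3, 1, 2): 20 + 10 + 30 + 17 = 77
σ = (0, 3, 2, 1): 20 + 10 + 23 + 11 = 64
σ = (1, 0, 2, 3): 21 + 5 + 23 + 18 = 67
σ = (1, 0, 3, 2): 21 + 5 + 12 + 17 = 55
σ = (1, 2, 0, 3): 21 + (-6) + 22 + 18 = 55
σ = (1, 2, 3, 0): 21 + (-6) + 12 + (-4) = 23
σ = (1, 3, 0, 2): 21 + 10 + 22 + 17 = 70
σ = (1, 3, 2, 0): 21 + 10 + 23 + (-4) = 50
σ = (2, 0, 1, 3): 22 + 5 + 30 + 18 = 75
σ = (2, 0, 3, 1): 22 + 5 + 12 + 11 = 50
σ = (2, 1, 0, 3): 22 + 12 + 22 + 18 = 74
σ = (2, 1, 3, 0): 22 + 12 + 12 + (-4) = 42
σ = (2, 3, 0, 1): 22 + 10 + 22 + 11 = 65
σ = (2, 3, 1, 0): 22 + 10 + 30 + (-4) = 58
σ = (3, 0, 1, 2): 24 + 5 + 30 + 17 = 76
σ = (3, 0, 2, 1): 24 + 5 + 23 + 11 = 63
σ = (3, 1, 0, 2): 24 + 12 + 22 + 17 = 75
σ = (3, 1, 2, 0): 24 + 12 + 23 + (-4) = 55
σ = (3, 2, 0, 1): 24 + (-6) + 22 + 11 = 51
σ = (3, 2, 1, 0): 24 + (-6) + 30 + (-4) = 44
Optimal value attained by: σ = (1, 2, 3, 0).
Answer: det⊕(G) = 23; verdict: NONSINGULAR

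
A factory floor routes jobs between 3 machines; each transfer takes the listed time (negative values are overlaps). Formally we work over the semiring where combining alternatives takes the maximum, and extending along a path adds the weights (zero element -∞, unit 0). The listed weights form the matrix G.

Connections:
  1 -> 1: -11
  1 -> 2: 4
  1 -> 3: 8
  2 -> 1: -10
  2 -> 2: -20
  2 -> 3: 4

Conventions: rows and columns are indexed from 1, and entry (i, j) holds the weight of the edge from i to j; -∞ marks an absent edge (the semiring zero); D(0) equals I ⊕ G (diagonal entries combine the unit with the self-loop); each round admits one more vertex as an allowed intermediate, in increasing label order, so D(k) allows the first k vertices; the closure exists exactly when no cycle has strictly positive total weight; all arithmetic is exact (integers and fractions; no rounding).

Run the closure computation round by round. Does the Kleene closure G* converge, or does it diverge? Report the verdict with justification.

D(0):
  [0, 4, 8]
  [-10, 0, 4]
  [-∞, -∞, 0]
D(1):
  [0, 4, 8]
  [-10, 0, 4]
  [-∞, -∞, 0]
D(2):
  [0, 4, 8]
  [-10, 0, 4]
  [-∞, -∞, 0]
D(3):
  [0, 4, 8]
  [-10, 0, 4]
  [-∞, -∞, 0]
Key observation: every diagonal entry stays at the unit through all rounds, so no improving cycle exists.
Answer: CONVERGES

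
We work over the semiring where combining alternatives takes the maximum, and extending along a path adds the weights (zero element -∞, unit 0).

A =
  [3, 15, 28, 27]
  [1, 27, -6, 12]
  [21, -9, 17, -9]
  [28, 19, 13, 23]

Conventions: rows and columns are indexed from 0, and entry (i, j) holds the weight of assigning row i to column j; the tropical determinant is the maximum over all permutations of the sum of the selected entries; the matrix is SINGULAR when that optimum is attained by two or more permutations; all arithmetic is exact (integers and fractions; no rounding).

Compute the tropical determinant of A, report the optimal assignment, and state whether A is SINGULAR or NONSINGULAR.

σ = (0, 1, 2, 3): 3 + 27 + 17 + 23 = 70
σ = (0, 1, 3, 2): 3 + 27 + (-9) + 13 = 34
σ = (0, 2, 1, 3): 3 + (-6) + (-9) + 23 = 11
σ = (0, 2, 3, 1): 3 + (-6) + (-9) + 19 = 7
σ = (0, 3, 1, 2): 3 + 12 + (-9) + 13 = 19
σ = (0, 3, 2, 1): 3 + 12 + 17 + 19 = 51
σ = (1, 0, 2, 3): 15 + 1 + 17 + 23 = 56
σ = (1, 0, 3, 2): 15 + 1 + (-9) + 13 = 20
σ = (1, 2, 0, 3): 15 + (-6) + 21 + 23 = 53
σ = (1, 2, 3, 0): 15 + (-6) + (-9) + 28 = 28
σ = (1, 3, 0, 2): 15 + 12 + 21 + 13 = 61
σ = (1, 3, 2, 0): 15 + 12 + 17 + 28 = 72
σ = (2, 0, 1, 3): 28 + 1 + (-9) + 23 = 43
σ = (2, 0, 3, 1): 28 + 1 + (-9) + 19 = 39
σ = (2, 1, 0, 3): 28 + 27 + 21 + 23 = 99
σ = (2, 1, 3, 0): 28 + 27 + (-9) + 28 = 74
σ = (2, 3, 0, 1): 28 + 12 + 21 + 19 = 80
σ = (2, 3, 1, 0): 28 + 12 + (-9) + 28 = 59
σ = (3, 0, 1, 2): 27 + 1 + (-9) + 13 = 32
σ = (3, 0, 2, 1): 27 + 1 + 17 + 19 = 64
σ = (3, 1, 0, 2): 27 + 27 + 21 + 13 = 88
σ = (3, 1, 2, 0): 27 + 27 + 17 + 28 = 99
σ = (3, 2, 0, 1): 27 + (-6) + 21 + 19 = 61
σ = (3, 2, 1, 0): 27 + (-6) + (-9) + 28 = 40
Optimal value attained by: σ = (2, 1, 0, 3).
Answer: det⊕(A) = 99; verdict: SINGULAR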